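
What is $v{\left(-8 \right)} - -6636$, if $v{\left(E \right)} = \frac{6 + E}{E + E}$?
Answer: $\frac{53089}{8} \approx 6636.1$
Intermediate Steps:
$v{\left(E \right)} = \frac{6 + E}{2 E}$
$v{\left(-8 \right)} - -6636 = \frac{6 - 8}{2 \left(-8\right)} - -6636 = \frac{1}{2} \left(- \frac{1}{8}\right) \left(-2\right) + 6636 = \frac{1}{8} + 6636 = \frac{53089}{8}$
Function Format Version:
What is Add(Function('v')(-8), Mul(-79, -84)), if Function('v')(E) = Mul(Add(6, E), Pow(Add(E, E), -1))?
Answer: Rational(53089, 8) ≈ 6636.1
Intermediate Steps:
Function('v')(E) = Mul(Rational(1, 2), Pow(E, -1), Add(6, E)) (Function('v')(E) = Mul(Add(6, E), Pow(Mul(2, E), -1)) = Mul(Add(6, E), Mul(Rational(1, 2), Pow(E, -1))) = Mul(Rational(1, 2), Pow(E, -1), Add(6, E)))
Add(Function('v')(-8), Mul(-79, -84)) = Add(Mul(Rational(1, 2), Pow(-8, -1), Add(6, -8)), Mul(-79, -84)) = Add(Mul(Rational(1, 2), Rational(-1, 8), -2), 6636) = Add(Rational(1, 8), 6636) = Rational(53089, 8)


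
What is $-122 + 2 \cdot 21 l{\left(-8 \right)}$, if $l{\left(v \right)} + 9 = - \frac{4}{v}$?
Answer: $-479$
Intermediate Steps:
$l{\left(v \right)} = -9 - \frac{4}{v}$
$-122 + 2 \cdot 21 l{\left(-8 \right)} = -122 + 2 \cdot 21 \left(-9 - \frac{4}{-8}\right) = -122 + 42 \left(-9 - - \frac{1}{2}\right) = -122 + 42 \left(-9 + \frac{1}{2}\right) = -122 + 42 \left(- \frac{17}{2}\right) = -122 - 357 = -479$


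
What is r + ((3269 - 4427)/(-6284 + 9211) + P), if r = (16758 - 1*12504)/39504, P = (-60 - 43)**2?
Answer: 204444394083/19271368 ≈ 10609.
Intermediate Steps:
P = 10609 (P = (-103)**2 = 10609)
r = 709/6584 (r = (16758 - 12504)*(1/39504) = 4254*(1/39504) = 709/6584 ≈ 0.10769)
r + ((3269 - 4427)/(-6284 + 9211) + P) = 709/6584 + ((3269 - 4427)/(-6284 + 9211) + 10609) = 709/6584 + (-1158/2927 + 10609) = 709/6584 + 31051385/2927 = 204444394083/19271368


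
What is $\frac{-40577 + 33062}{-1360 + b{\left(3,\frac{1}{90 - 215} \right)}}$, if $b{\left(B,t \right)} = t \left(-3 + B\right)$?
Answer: $\frac{1503}{272} \approx 5.5257$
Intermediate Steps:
$\frac{-40577 + 33062}{-1360 + b{\left(3,\frac{1}{90 - 215} \right)}} = \frac{-40577 + 33062}{-1360 + \frac{-3 + 3}{90 - 215}} = - \frac{7515}{-1360 + \frac{1}{-125} \cdot 0} = - \frac{7515}{-1360 - 0} = - \frac{7515}{-1360 + 0} = - \frac{7515}{-1360} = \left(-7515\right) \left(- \frac{1}{1360}\right) = \frac{1503}{272}$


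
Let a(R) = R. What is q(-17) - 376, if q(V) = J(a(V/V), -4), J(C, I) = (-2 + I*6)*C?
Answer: -402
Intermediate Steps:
J(C, I) = C*(-2 + 6*I) (J(C, I) = (-2 + 6*I)*C = C*(-2 + 6*I))
q(V) = -26 (q(V) = 2*(V/V)*(-1 + 3*(-4)) = 2*1*(-1 - 12) = 2*1*(-13) = -26)
q(-17) - 376 = -26 - 376 = -402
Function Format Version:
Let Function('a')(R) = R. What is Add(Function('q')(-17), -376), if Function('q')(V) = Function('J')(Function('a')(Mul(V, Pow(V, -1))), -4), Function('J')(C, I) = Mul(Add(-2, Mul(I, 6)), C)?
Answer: -402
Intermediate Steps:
Function('J')(C, I) = Mul(C, Add(-2, Mul(6, I))) (Function('J')(C, I) = Mul(Add(-2, Mul(6, I)), C) = Mul(C, Add(-2, Mul(6, I))))
Function('q')(V) = -26 (Function('q')(V) = Mul(2, Mul(V, Pow(V, -1)), Add(-1, Mul(3, -4))) = Mul(2, 1, Add(-1, -12)) = Mul(2, 1, -13) = -26)
Add(Function('q')(-17), -376) = Add(-26, -376) = -402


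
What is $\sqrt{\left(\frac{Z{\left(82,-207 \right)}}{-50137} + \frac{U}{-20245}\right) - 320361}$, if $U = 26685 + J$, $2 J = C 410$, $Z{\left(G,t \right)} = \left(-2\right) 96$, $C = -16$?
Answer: $\frac{i \sqrt{13202416945463437904066}}{203004713} \approx 566.01 i$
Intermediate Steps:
$Z{\left(G,t \right)} = -192$
$J = -3280$ ($J = \frac{\left(-16\right) 410}{2} = \frac{1}{2} \left(-6560\right) = -3280$)
$U = 23405$ ($U = 26685 - 3280 = 23405$)
$\sqrt{\left(\frac{Z{\left(82,-207 \right)}}{-50137} + \frac{U}{-20245}\right) - 320361} = \sqrt{\left(- \frac{192}{-50137} + \frac{23405}{-20245}\right) - 320361} = \sqrt{\left(\left(-192\right) \left(- \frac{1}{50137}\right) + 23405 \left(- \frac{1}{20245}\right)\right) - 320361} = \sqrt{\left(\frac{192}{50137} - \frac{4681}{4049}\right) - 320361} = \sqrt{- \frac{233913889}{203004713} - 320361} = \sqrt{- \frac{65035026775282}{203004713}} = \frac{i \sqrt{13202416945463437904066}}{203004713}$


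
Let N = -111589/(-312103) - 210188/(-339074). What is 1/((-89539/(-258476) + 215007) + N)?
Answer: 719828537854844/154769127375341354999 ≈ 4.6510e-6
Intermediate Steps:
N = 51718616975/52913006311 (N = -111589*(-1/312103) - 210188*(-1/339074) = 111589/312103 + 105094/169537 = 51718616975/52913006311 ≈ 0.97743)
1/((-89539/(-258476) + 215007) + N) = 1/((-89539/(-258476) + 215007) + 51718616975/52913006311) = 1/((-89539*(-1/258476) + 215007) + 51718616975/52913006311) = 1/((89539/258476 + 215007) + 51718616975/52913006311) = 1/(55574238871/258476 + 51718616975/52913006311) = 1/(154769127375341354999/719828537854844) = 719828537854844/154769127375341354999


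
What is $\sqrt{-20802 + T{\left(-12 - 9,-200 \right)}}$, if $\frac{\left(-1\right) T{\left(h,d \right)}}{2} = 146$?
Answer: $i \sqrt{21094} \approx 145.24 i$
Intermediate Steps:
$T{\left(h,d \right)} = -292$ ($T{\left(h,d \right)} = \left(-2\right) 146 = -292$)
$\sqrt{-20802 + T{\left(-12 - 9,-200 \right)}} = \sqrt{-20802 - 292} = \sqrt{-21094} = i \sqrt{21094}$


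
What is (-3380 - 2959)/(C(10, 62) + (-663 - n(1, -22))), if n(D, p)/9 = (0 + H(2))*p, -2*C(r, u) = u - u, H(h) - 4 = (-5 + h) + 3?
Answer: -2113/43 ≈ -49.140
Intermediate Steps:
H(h) = 2 + h (H(h) = 4 + ((-5 + h) + 3) = 4 + (-2 + h) = 2 + h)
C(r, u) = 0 (C(r, u) = -(u - u)/2 = -½*0 = 0)
n(D, p) = 36*p (n(D, p) = 9*((0 + (2 + 2))*p) = 9*((0 + 4)*p) = 9*(4*p) = 36*p)
(-3380 - 2959)/(C(10, 62) + (-663 - n(1, -22))) = (-3380 - 2959)/(0 + (-663 - 36*(-22))) = -6339/(0 + (-663 - 1*(-792))) = -6339/(0 + (-663 + 792)) = -6339/(0 + 129) = -6339/129 = -6339*1/129 = -2113/43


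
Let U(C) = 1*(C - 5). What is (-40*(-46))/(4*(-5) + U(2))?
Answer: -80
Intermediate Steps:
U(C) = -5 + C (U(C) = 1*(-5 + C) = -5 + C)
(-40*(-46))/(4*(-5) + U(2)) = (-40*(-46))/(4*(-5) + (-5 + 2)) = 1840/(-20 - 3) = 1840/(-23) = 1840*(-1/23) = -80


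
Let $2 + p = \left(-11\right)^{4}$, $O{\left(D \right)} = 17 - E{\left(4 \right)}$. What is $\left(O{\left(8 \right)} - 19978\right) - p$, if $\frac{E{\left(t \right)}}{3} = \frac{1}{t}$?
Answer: $- \frac{138403}{4} \approx -34601.0$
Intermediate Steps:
$E{\left(t \right)} = \frac{3}{t}$
$O{\left(D \right)} = \frac{65}{4}$ ($O{\left(D \right)} = 17 - \frac{3}{4} = \frac{65}{4}$)
$p = 14639$ ($p = -2 + \left(-11\right)^{4} = -2 + 14641 = 14639$)
$\left(O{\left(8 \right)} - 19978\right) - p = \left(\frac{65}{4} - 19978\right) - 14639 = - \frac{79847}{4} - 14639 = - \frac{138403}{4}$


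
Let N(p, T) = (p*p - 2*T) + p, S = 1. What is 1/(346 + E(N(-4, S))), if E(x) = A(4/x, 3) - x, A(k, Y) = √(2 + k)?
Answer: 140/47039 - √15/282234 ≈ 0.0029625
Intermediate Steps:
N(p, T) = p + p² - 2*T (N(p, T) = (p² - 2*T) + p = p + p² - 2*T)
E(x) = √(2 + 4/x) - x
1/(346 + E(N(-4, S))) = 1/(346 + (-(-4 + (-4)² - 2*1) + √2*√((2 + (-4 + (-4)² - 2*1))/(-4 + (-4)² - 2*1)))) = 1/(346 + (-(-4 + 16 - 2) + √2*√((2 + (-4 + 16 - 2))/(-4 + 16 - 2)))) = 1/(346 + (-1*10 + √2*√((2 + 10)/10))) = 1/(346 + (-10 + √2*√((⅒)*12))) = 1/(346 + (-10 + √2*√(6/5))) = 1/(346 + (-10 + √2*(√30/5))) = 1/(346 + (-10 + 2*√15/5)) = 1/(336 + 2*√15/5)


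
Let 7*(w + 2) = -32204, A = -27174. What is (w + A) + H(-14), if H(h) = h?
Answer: -222534/7 ≈ -31791.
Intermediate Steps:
w = -32218/7 (w = -2 + (⅐)*(-32204) = -2 - 32204/7 = -32218/7 ≈ -4602.6)
(w + A) + H(-14) = (-32218/7 - 27174) - 14 = -222436/7 - 14 = -222534/7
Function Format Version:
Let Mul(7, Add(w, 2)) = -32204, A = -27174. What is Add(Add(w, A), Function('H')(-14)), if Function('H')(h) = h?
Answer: Rational(-222534, 7) ≈ -31791.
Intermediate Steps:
w = Rational(-32218, 7) (w = Add(-2, Mul(Rational(1, 7), -32204)) = Add(-2, Rational(-32204, 7)) = Rational(-32218, 7) ≈ -4602.6)
Add(Add(w, A), Function('H')(-14)) = Add(Add(Rational(-32218, 7), -27174), -14) = Add(Rational(-222436, 7), -14) = Rational(-222534, 7)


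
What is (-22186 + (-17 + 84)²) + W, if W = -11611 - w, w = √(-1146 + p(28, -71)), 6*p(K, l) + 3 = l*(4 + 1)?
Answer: -29308 - I*√10851/3 ≈ -29308.0 - 34.723*I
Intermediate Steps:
p(K, l) = -½ + 5*l/6 (p(K, l) = -½ + (l*(4 + 1))/6 = -½ + (l*5)/6 = -½ + (5*l)/6 = -½ + 5*l/6)
w = I*√10851/3 (w = √(-1146 + (-½ + (⅚)*(-71))) = √(-1146 + (-½ - 355/6)) = √(-1146 - 179/3) = √(-3617/3) = I*√10851/3 ≈ 34.723*I)
W = -11611 - I*√10851/3 ≈ -11611.0 - 34.723*I
(-22186 + (-17 + 84)²) + W = (-22186 + (-17 + 84)²) + (-11611 - I*√10851/3) = (-22186 + 67²) + (-11611 - I*√10851/3) = (-22186 + 4489) + (-11611 - I*√10851/3) = -17697 + (-11611 - I*√10851/3) = -29308 - I*√10851/3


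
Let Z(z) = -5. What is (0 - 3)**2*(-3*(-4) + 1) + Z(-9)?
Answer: 112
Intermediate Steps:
(0 - 3)**2*(-3*(-4) + 1) + Z(-9) = (0 - 3)**2*(-3*(-4) + 1) - 5 = (-3)**2*(12 + 1) - 5 = 9*13 - 5 = 117 - 5 = 112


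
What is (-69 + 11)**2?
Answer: 3364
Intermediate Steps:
(-69 + 11)**2 = (-58)**2 = 3364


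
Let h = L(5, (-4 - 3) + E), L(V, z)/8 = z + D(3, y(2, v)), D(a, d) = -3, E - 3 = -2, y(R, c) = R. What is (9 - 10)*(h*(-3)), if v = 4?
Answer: -216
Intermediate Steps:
E = 1 (E = 3 - 2 = 1)
L(V, z) = -24 + 8*z (L(V, z) = 8*(z - 3) = 8*(-3 + z) = -24 + 8*z)
h = -72 (h = -24 + 8*((-4 - 3) + 1) = -24 + 8*(-7 + 1) = -24 + 8*(-6) = -24 - 48 = -72)
(9 - 10)*(h*(-3)) = (9 - 10)*(-72*(-3)) = -1*216 = -216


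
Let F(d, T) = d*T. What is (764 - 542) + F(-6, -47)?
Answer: 504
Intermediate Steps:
F(d, T) = T*d
(764 - 542) + F(-6, -47) = (764 - 542) - 47*(-6) = 222 + 282 = 504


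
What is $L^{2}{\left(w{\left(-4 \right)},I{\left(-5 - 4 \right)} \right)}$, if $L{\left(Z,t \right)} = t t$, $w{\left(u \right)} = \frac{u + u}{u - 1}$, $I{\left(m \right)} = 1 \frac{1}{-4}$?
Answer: $\frac{1}{256} \approx 0.0039063$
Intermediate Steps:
$I{\left(m \right)} = - \frac{1}{4}$ ($I{\left(m \right)} = 1 \left(- \frac{1}{4}\right) = - \frac{1}{4}$)
$w{\left(u \right)} = \frac{2 u}{-1 + u}$
$L{\left(Z,t \right)} = t^{2}$
$L^{2}{\left(w{\left(-4 \right)},I{\left(-5 - 4 \right)} \right)} = \left(\left(- \frac{1}{4}\right)^{2}\right)^{2} = \left(\frac{1}{16}\right)^{2} = \frac{1}{256}$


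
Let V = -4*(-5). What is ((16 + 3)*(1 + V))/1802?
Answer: 399/1802 ≈ 0.22142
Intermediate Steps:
V = 20
((16 + 3)*(1 + V))/1802 = ((16 + 3)*(1 + 20))/1802 = (19*21)*(1/1802) = 399*(1/1802) = 399/1802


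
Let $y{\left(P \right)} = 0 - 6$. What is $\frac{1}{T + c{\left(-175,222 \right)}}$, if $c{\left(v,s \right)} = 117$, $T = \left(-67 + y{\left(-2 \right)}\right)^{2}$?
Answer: $\frac{1}{5446} \approx 0.00018362$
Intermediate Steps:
$y{\left(P \right)} = -6$
$T = 5329$ ($T = \left(-67 - 6\right)^{2} = \left(-73\right)^{2} = 5329$)
$\frac{1}{T + c{\left(-175,222 \right)}} = \frac{1}{5329 + 117} = \frac{1}{5446}$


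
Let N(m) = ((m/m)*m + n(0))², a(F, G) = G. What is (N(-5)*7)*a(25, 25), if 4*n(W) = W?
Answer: 4375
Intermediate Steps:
n(W) = W/4
N(m) = m² (N(m) = ((m/m)*m + (¼)*0)² = (1*m + 0)² = (m + 0)² = m²)
(N(-5)*7)*a(25, 25) = ((-5)²*7)*25 = (25*7)*25 = 175*25 = 4375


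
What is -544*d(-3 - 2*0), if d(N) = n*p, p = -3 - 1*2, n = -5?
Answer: -13600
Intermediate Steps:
p = -5 (p = -3 - 2 = -5)
d(N) = 25 (d(N) = -5*(-5) = 25)
-544*d(-3 - 2*0) = -544*25 = -13600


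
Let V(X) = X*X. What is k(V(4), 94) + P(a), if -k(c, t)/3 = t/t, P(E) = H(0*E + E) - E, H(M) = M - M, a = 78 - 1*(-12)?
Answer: -93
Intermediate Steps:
a = 90 (a = 78 + 12 = 90)
H(M) = 0
V(X) = X²
P(E) = -E (P(E) = 0 - E = -E)
k(c, t) = -3 (k(c, t) = -3*t/t = -3*1 = -3)
k(V(4), 94) + P(a) = -3 - 1*90 = -3 - 90 = -93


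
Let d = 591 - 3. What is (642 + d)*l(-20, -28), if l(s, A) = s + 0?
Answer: -24600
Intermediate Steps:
l(s, A) = s
d = 588
(642 + d)*l(-20, -28) = (642 + 588)*(-20) = 1230*(-20) = -24600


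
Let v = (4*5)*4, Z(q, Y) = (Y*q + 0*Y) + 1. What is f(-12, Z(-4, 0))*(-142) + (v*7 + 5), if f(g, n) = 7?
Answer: -429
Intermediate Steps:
Z(q, Y) = 1 + Y*q (Z(q, Y) = (Y*q + 0) + 1 = Y*q + 1 = 1 + Y*q)
v = 80 (v = 20*4 = 80)
f(-12, Z(-4, 0))*(-142) + (v*7 + 5) = 7*(-142) + (80*7 + 5) = -994 + (560 + 5) = -994 + 565 = -429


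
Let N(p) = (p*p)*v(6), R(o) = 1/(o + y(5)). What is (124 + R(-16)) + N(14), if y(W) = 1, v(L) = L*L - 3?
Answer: 98879/15 ≈ 6591.9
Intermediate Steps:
v(L) = -3 + L**2 (v(L) = L**2 - 3 = -3 + L**2)
R(o) = 1/(1 + o) (R(o) = 1/(o + 1) = 1/(1 + o))
N(p) = 33*p**2 (N(p) = (p*p)*(-3 + 6**2) = p**2*(-3 + 36) = p**2*33 = 33*p**2)
(124 + R(-16)) + N(14) = (124 + 1/(1 - 16)) + 33*14**2 = (124 + 1/(-15)) + 33*196 = (124 - 1/15) + 6468 = 1859/15 + 6468 = 98879/15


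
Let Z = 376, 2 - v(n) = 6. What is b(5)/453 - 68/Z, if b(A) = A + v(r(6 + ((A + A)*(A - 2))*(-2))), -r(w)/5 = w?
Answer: -7607/42582 ≈ -0.17864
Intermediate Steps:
r(w) = -5*w
v(n) = -4 (v(n) = 2 - 1*6 = 2 - 6 = -4)
b(A) = -4 + A (b(A) = A - 4 = -4 + A)
b(5)/453 - 68/Z = (-4 + 5)/453 - 68/376 = 1*(1/453) - 68*1/376 = 1/453 - 17/94 = -7607/42582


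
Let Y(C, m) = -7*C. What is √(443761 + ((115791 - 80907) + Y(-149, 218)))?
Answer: 2*√119922 ≈ 692.59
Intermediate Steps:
√(443761 + ((115791 - 80907) + Y(-149, 218))) = √(443761 + ((115791 - 80907) - 7*(-149))) = √(443761 + (34884 + 1043)) = √(443761 + 35927) = √479688 = 2*√119922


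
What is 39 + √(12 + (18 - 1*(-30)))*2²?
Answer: 39 + 8*√15 ≈ 69.984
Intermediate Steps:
39 + √(12 + (18 - 1*(-30)))*2² = 39 + √(12 + (18 + 30))*4 = 39 + √(12 + 48)*4 = 39 + √60*4 = 39 + (2*√15)*4 = 39 + 8*√15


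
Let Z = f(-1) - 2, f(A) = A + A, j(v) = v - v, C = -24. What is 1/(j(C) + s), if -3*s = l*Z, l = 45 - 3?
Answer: 1/56 ≈ 0.017857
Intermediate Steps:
j(v) = 0
f(A) = 2*A
Z = -4 (Z = 2*(-1) - 2 = -2 - 2 = -4)
l = 42
s = 56 (s = -14*(-4) = -⅓*(-168) = 56)
1/(j(C) + s) = 1/(0 + 56) = 1/56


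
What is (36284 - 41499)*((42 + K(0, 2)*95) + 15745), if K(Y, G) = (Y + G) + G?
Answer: -84310905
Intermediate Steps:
K(Y, G) = Y + 2*G (K(Y, G) = (G + Y) + G = Y + 2*G)
(36284 - 41499)*((42 + K(0, 2)*95) + 15745) = (36284 - 41499)*((42 + (0 + 2*2)*95) + 15745) = -5215*((42 + (0 + 4)*95) + 15745) = -5215*((42 + 4*95) + 15745) = -5215*((42 + 380) + 15745) = -5215*(422 + 15745) = -5215*16167 = -84310905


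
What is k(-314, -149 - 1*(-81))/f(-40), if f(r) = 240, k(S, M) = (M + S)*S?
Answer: 29987/60 ≈ 499.78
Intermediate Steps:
k(S, M) = S*(M + S)
k(-314, -149 - 1*(-81))/f(-40) = -314*((-149 - 1*(-81)) - 314)/240 = -314*((-149 + 81) - 314)*(1/240) = -314*(-68 - 314)*(1/240) = -314*(-382)*(1/240) = 119948*(1/240) = 29987/60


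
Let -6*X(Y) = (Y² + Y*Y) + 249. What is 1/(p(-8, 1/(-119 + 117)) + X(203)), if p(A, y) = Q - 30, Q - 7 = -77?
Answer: -6/83267 ≈ -7.2057e-5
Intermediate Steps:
Q = -70 (Q = 7 - 77 = -70)
X(Y) = -83/2 - Y²/3 (X(Y) = -((Y² + Y*Y) + 249)/6 = -((Y² + Y²) + 249)/6 = -(2*Y² + 249)/6 = -(249 + 2*Y²)/6 = -83/2 - Y²/3)
p(A, y) = -100 (p(A, y) = -70 - 30 = -100)
1/(p(-8, 1/(-119 + 117)) + X(203)) = 1/(-100 + (-83/2 - ⅓*203²)) = 1/(-100 + (-83/2 - ⅓*41209)) = 1/(-100 + (-83/2 - 41209/3)) = 1/(-100 - 82667/6) = 1/(-83267/6) = -6/83267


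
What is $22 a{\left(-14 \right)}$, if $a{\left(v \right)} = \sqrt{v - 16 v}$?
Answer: $22 \sqrt{210} \approx 318.81$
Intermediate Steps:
$a{\left(v \right)} = \sqrt{15} \sqrt{- v}$ ($a{\left(v \right)} = \sqrt{- 15 v} = \sqrt{15} \sqrt{- v}$)
$22 a{\left(-14 \right)} = 22 \sqrt{15} \sqrt{\left(-1\right) \left(-14\right)} = 22 \sqrt{15} \sqrt{14} = 22 \sqrt{210}$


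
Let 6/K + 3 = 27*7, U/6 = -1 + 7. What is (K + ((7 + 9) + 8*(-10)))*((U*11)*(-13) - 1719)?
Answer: 13617261/31 ≈ 4.3927e+5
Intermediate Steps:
U = 36 (U = 6*(-1 + 7) = 6*6 = 36)
K = 1/31 (K = 6/(-3 + 27*7) = 6/(-3 + 189) = 6/186 = 6*(1/186) = 1/31 ≈ 0.032258)
(K + ((7 + 9) + 8*(-10)))*((U*11)*(-13) - 1719) = (1/31 + ((7 + 9) + 8*(-10)))*((36*11)*(-13) - 1719) = (1/31 + (16 - 80))*(396*(-13) - 1719) = (1/31 - 64)*(-5148 - 1719) = -1983/31*(-6867) = 13617261/31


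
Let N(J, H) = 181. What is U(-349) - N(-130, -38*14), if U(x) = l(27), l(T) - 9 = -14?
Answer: -186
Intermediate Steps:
l(T) = -5 (l(T) = 9 - 14 = -5)
U(x) = -5
U(-349) - N(-130, -38*14) = -5 - 1*181 = -5 - 181 = -186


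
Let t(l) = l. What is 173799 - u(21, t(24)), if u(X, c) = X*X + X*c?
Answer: 172854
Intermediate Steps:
u(X, c) = X² + X*c
173799 - u(21, t(24)) = 173799 - 21*(21 + 24) = 173799 - 21*45 = 173799 - 1*945 = 173799 - 945 = 172854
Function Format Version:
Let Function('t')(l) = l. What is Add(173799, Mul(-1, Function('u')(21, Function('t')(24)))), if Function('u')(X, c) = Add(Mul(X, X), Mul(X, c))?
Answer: 172854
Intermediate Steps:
Function('u')(X, c) = Add(Pow(X, 2), Mul(X, c))
Add(173799, Mul(-1, Function('u')(21, Function('t')(24)))) = Add(173799, Mul(-1, Mul(21, Add(21, 24)))) = Add(173799, Mul(-1, Mul(21, 45))) = Add(173799, Mul(-1, 945)) = Add(173799, -945) = 172854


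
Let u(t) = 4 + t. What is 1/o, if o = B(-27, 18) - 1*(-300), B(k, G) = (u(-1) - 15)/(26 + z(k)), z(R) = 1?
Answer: 9/2696 ≈ 0.0033383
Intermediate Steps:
B(k, G) = -4/9 (B(k, G) = ((4 - 1) - 15)/(26 + 1) = (3 - 15)/27 = -12*1/27 = -4/9)
o = 2696/9 (o = -4/9 - 1*(-300) = -4/9 + 300 = 2696/9 ≈ 299.56)
1/o = 1/(2696/9) = 9/2696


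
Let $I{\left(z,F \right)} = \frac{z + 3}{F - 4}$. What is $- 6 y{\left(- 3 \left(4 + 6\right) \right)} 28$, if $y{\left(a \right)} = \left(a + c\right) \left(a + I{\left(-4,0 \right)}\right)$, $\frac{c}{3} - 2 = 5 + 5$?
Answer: $29988$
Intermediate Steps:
$I{\left(z,F \right)} = \frac{3 + z}{-4 + F}$
$c = 36$ ($c = 6 + 3 \left(5 + 5\right) = 6 + 3 \cdot 10 = 6 + 30 = 36$)
$y{\left(a \right)} = \left(36 + a\right) \left(\frac{1}{4} + a\right)$ ($y{\left(a \right)} = \left(a + 36\right) \left(a + \frac{3 - 4}{-4 + 0}\right) = \left(36 + a\right) \left(a + \frac{1}{-4} \left(-1\right)\right) = \left(36 + a\right) \left(a - - \frac{1}{4}\right) = \left(36 + a\right) \left(a + \frac{1}{4}\right) = \left(36 + a\right) \left(\frac{1}{4} + a\right)$)
$- 6 y{\left(- 3 \left(4 + 6\right) \right)} 28 = - 6 \left(9 + \left(- 3 \left(4 + 6\right)\right)^{2} + \frac{145 \left(- 3 \left(4 + 6\right)\right)}{4}\right) 28 = - 6 \left(9 + \left(\left(-3\right) 10\right)^{2} + \frac{145 \left(\left(-3\right) 10\right)}{4}\right) 28 = - 6 \left(9 + \left(-30\right)^{2} + \frac{145}{4} \left(-30\right)\right) 28 = - 6 \left(9 + 900 - \frac{2175}{2}\right) 28 = \left(-6\right) \left(- \frac{357}{2}\right) 28 = 1071 \cdot 28 = 29988$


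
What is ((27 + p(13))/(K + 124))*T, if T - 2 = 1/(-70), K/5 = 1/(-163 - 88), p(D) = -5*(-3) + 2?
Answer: 69778/99015 ≈ 0.70472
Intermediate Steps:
p(D) = 17 (p(D) = 15 + 2 = 17)
K = -5/251 (K = 5/(-163 - 88) = 5/(-251) = 5*(-1/251) = -5/251 ≈ -0.019920)
T = 139/70 (T = 2 + 1/(-70) = 2 - 1/70 = 139/70 ≈ 1.9857)
((27 + p(13))/(K + 124))*T = ((27 + 17)/(-5/251 + 124))*(139/70) = (44/(31119/251))*(139/70) = (44*(251/31119))*(139/70) = (1004/2829)*(139/70) = 69778/99015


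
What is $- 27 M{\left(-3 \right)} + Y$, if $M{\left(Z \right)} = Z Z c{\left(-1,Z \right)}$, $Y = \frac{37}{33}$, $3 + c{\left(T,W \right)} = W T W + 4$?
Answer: $\frac{64189}{33} \approx 1945.1$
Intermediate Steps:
$c{\left(T,W \right)} = 1 + T W^{2}$ ($c{\left(T,W \right)} = -3 + \left(W T W + 4\right) = -3 + \left(T W W + 4\right) = -3 + \left(T W^{2} + 4\right) = -3 + \left(4 + T W^{2}\right) = 1 + T W^{2}$)
$Y = \frac{37}{33}$ ($Y = 37 \cdot \frac{1}{33} = \frac{37}{33} \approx 1.1212$)
$M{\left(Z \right)} = Z^{2} \left(1 - Z^{2}\right)$ ($M{\left(Z \right)} = Z Z \left(1 - Z^{2}\right) = Z^{2} \left(1 - Z^{2}\right)$)
$- 27 M{\left(-3 \right)} + Y = - 27 \left(\left(-3\right)^{2} - \left(-3\right)^{4}\right) + \frac{37}{33} = - 27 \left(9 - 81\right) + \frac{37}{33} = \left(-27\right) \left(-72\right) + \frac{37}{33} = 1944 + \frac{37}{33} = \frac{64189}{33}$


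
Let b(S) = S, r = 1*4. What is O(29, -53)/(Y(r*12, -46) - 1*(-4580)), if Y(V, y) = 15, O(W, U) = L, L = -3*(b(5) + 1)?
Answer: -18/4595 ≈ -0.0039173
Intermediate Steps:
r = 4
L = -18 (L = -3*(5 + 1) = -3*6 = -18)
O(W, U) = -18
O(29, -53)/(Y(r*12, -46) - 1*(-4580)) = -18/(15 - 1*(-4580)) = -18/(15 + 4580) = -18/4595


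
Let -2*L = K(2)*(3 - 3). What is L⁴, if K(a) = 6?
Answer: 0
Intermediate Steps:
L = 0 (L = -3*(3 - 3) = -3*0 = -½*0 = 0)
L⁴ = 0⁴ = 0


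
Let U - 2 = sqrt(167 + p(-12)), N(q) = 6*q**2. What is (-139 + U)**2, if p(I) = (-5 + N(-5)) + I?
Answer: 19069 - 2740*sqrt(3) ≈ 14323.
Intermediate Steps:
p(I) = 145 + I (p(I) = (-5 + 6*(-5)**2) + I = (-5 + 6*25) + I = (-5 + 150) + I = 145 + I)
U = 2 + 10*sqrt(3) (U = 2 + sqrt(167 + (145 - 12)) = 2 + sqrt(167 + 133) = 2 + sqrt(300) = 2 + 10*sqrt(3) ≈ 19.320)
(-139 + U)**2 = (-139 + (2 + 10*sqrt(3)))**2 = (-137 + 10*sqrt(3))**2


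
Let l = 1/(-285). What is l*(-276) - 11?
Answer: -953/95 ≈ -10.032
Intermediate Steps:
l = -1/285 ≈ -0.0035088
l*(-276) - 11 = -1/285*(-276) - 11 = 92/95 - 11 = -953/95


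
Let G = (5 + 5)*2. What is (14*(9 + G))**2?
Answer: 164836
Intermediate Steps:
G = 20 (G = 10*2 = 20)
(14*(9 + G))**2 = (14*(9 + 20))**2 = (14*29)**2 = 406**2 = 164836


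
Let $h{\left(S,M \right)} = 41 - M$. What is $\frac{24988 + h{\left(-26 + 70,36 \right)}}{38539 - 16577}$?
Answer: $\frac{24993}{21962} \approx 1.138$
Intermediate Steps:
$\frac{24988 + h{\left(-26 + 70,36 \right)}}{38539 - 16577} = \frac{24988 + \left(41 - 36\right)}{38539 - 16577} = \frac{24988 + \left(41 - 36\right)}{21962} = \left(24988 + 5\right) \frac{1}{21962} = 24993 \cdot \frac{1}{21962} = \frac{24993}{21962}$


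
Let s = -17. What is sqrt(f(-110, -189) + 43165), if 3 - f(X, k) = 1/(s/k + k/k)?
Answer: sqrt(1831838314)/206 ≈ 207.77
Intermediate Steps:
f(X, k) = 3 - 1/(1 - 17/k) (f(X, k) = 3 - 1/(-17/k + k/k) = 3 - 1/(-17/k + 1) = 3 - 1/(1 - 17/k))
sqrt(f(-110, -189) + 43165) = sqrt((-51 + 2*(-189))/(-17 - 189) + 43165) = sqrt((-51 - 378)/(-206) + 43165) = sqrt(-1/206*(-429) + 43165) = sqrt(429/206 + 43165) = sqrt(8892419/206) = sqrt(1831838314)/206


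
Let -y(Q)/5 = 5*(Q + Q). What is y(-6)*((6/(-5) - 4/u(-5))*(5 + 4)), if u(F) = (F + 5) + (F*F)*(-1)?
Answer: -2808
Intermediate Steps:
u(F) = 5 + F - F² (u(F) = (5 + F) + F²*(-1) = (5 + F) - F² = 5 + F - F²)
y(Q) = -50*Q (y(Q) = -25*(Q + Q) = -25*2*Q = -50*Q)
y(-6)*((6/(-5) - 4/u(-5))*(5 + 4)) = (-50*(-6))*((6/(-5) - 4/(5 - 5 - 1*(-5)²))*(5 + 4)) = 300*((6*(-⅕) - 4/(5 - 5 - 1*25))*9) = 300*((-6/5 - 4/(5 - 5 - 25))*9) = 300*((-6/5 - 4/(-25))*9) = 300*((-6/5 - 4*(-1/25))*9) = 300*((-6/5 + 4/25)*9) = 300*(-26/25*9) = 300*(-234/25) = -2808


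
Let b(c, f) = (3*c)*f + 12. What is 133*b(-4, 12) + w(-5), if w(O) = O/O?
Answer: -17555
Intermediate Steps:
b(c, f) = 12 + 3*c*f (b(c, f) = 3*c*f + 12 = 12 + 3*c*f)
w(O) = 1
133*b(-4, 12) + w(-5) = 133*(12 + 3*(-4)*12) + 1 = 133*(12 - 144) + 1 = 133*(-132) + 1 = -17556 + 1 = -17555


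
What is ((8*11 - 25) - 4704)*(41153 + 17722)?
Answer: -273238875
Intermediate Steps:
((8*11 - 25) - 4704)*(41153 + 17722) = ((88 - 25) - 4704)*58875 = (63 - 4704)*58875 = -4641*58875 = -273238875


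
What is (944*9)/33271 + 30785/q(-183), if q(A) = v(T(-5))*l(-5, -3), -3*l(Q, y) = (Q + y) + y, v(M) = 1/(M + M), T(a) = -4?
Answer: -24581852184/365981 ≈ -67167.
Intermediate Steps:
v(M) = 1/(2*M)
l(Q, y) = -2*y/3 - Q/3 (l(Q, y) = -((Q + y) + y)/3 = -(Q + 2*y)/3 = -2*y/3 - Q/3)
q(A) = -11/24 (q(A) = ((½)/(-4))*(-⅔*(-3) - ⅓*(-5)) = ((½)*(-¼))*(2 + 5/3) = -⅛*11/3 = -11/24)
(944*9)/33271 + 30785/q(-183) = (944*9)/33271 + 30785/(-11/24) = 8496*(1/33271) + 30785*(-24/11) = 8496/33271 - 738840/11 = -24581852184/365981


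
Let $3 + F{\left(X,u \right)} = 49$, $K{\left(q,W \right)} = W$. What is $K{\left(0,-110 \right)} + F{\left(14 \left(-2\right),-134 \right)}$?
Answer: $-64$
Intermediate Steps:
$F{\left(X,u \right)} = 46$ ($F{\left(X,u \right)} = -3 + 49 = 46$)
$K{\left(0,-110 \right)} + F{\left(14 \left(-2\right),-134 \right)} = -110 + 46 = -64$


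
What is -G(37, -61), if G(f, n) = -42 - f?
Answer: 79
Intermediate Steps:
-G(37, -61) = -(-42 - 1*37) = -(-42 - 37) = -1*(-79) = 79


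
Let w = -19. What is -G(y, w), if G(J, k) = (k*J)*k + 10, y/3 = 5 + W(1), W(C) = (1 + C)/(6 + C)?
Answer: -40141/7 ≈ -5734.4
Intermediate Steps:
W(C) = (1 + C)/(6 + C)
y = 111/7 (y = 3*(5 + (1 + 1)/(6 + 1)) = 3*(5 + 2/7) = 3*(37/7) = 111/7 ≈ 15.857)
G(J, k) = 10 + J*k² (G(J, k) = (J*k)*k + 10 = J*k² + 10 = 10 + J*k²)
-G(y, w) = -(10 + (111/7)*(-19)²) = -(10 + (111/7)*361) = -(10 + 40071/7) = -1*40141/7 = -40141/7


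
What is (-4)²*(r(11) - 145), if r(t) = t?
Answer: -2144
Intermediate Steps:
(-4)²*(r(11) - 145) = (-4)²*(11 - 145) = 16*(-134) = -2144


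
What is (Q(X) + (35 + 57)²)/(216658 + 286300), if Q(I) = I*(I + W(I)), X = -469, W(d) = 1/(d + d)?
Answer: 456851/1005916 ≈ 0.45416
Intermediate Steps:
W(d) = 1/(2*d)
Q(I) = I*(I + 1/(2*I))
(Q(X) + (35 + 57)²)/(216658 + 286300) = ((½ + (-469)²) + (35 + 57)²)/(216658 + 286300) = ((½ + 219961) + 92²)/502958 = (439923/2 + 8464)*(1/502958) = (456851/2)*(1/502958) = 456851/1005916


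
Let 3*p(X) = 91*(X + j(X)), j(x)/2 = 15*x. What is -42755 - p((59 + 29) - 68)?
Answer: -184685/3 ≈ -61562.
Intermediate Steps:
j(x) = 30*x (j(x) = 2*(15*x) = 30*x)
p(X) = 2821*X/3 (p(X) = (91*(X + 30*X))/3 = (91*(31*X))/3 = (2821*X)/3 = 2821*X/3)
-42755 - p((59 + 29) - 68) = -42755 - 2821*((59 + 29) - 68)/3 = -42755 - 2821*(88 - 68)/3 = -42755 - 2821*20/3 = -42755 - 1*56420/3 = -42755 - 56420/3 = -184685/3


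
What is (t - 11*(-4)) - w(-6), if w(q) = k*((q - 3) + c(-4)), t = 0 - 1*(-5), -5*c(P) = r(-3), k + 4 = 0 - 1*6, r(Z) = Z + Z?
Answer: -29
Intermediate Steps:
r(Z) = 2*Z
k = -10 (k = -4 + (0 - 1*6) = -4 + (0 - 6) = -4 - 6 = -10)
c(P) = 6/5 (c(P) = -2*(-3)/5 = -⅕*(-6) = 6/5)
t = 5 (t = 0 + 5 = 5)
w(q) = 18 - 10*q (w(q) = -10*((q - 3) + 6/5) = -10*((-3 + q) + 6/5) = -10*(-9/5 + q) = 18 - 10*q)
(t - 11*(-4)) - w(-6) = (5 - 11*(-4)) - (18 - 10*(-6)) = (5 + 44) - (18 + 60) = 49 - 1*78 = 49 - 78 = -29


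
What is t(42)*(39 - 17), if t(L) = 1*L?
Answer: 924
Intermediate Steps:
t(L) = L
t(42)*(39 - 17) = 42*(39 - 17) = 42*22 = 924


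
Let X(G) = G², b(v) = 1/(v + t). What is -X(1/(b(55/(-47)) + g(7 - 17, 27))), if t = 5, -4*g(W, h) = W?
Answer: -32400/247009 ≈ -0.13117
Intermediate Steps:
g(W, h) = -W/4
b(v) = 1/(5 + v) (b(v) = 1/(v + 5) = 1/(5 + v))
-X(1/(b(55/(-47)) + g(7 - 17, 27))) = -(1/(1/(5 + 55/(-47)) - (7 - 17)/4))² = -(1/(1/(5 + 55*(-1/47)) - ¼*(-10)))² = -(1/(1/(5 - 55/47) + 5/2))² = -(1/(1/(180/47) + 5/2))² = -(1/(47/180 + 5/2))² = -(1/(497/180))² = -(180/497)² = -1*32400/247009 = -32400/247009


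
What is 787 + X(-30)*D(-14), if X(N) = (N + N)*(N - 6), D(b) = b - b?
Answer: 787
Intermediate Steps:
D(b) = 0
X(N) = 2*N*(-6 + N) (X(N) = (2*N)*(-6 + N) = 2*N*(-6 + N))
787 + X(-30)*D(-14) = 787 + (2*(-30)*(-6 - 30))*0 = 787 + (2*(-30)*(-36))*0 = 787 + 2160*0 = 787 + 0 = 787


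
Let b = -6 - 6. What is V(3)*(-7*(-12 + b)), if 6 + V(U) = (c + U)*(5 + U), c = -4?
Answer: -2352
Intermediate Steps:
b = -12
V(U) = -6 + (-4 + U)*(5 + U)
V(3)*(-7*(-12 + b)) = (-26 + 3 + 3²)*(-7*(-12 - 12)) = (-26 + 3 + 9)*(-7*(-24)) = -14*168 = -2352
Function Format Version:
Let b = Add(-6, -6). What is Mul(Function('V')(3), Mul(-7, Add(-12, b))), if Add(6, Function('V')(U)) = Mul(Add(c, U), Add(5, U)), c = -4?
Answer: -2352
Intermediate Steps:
b = -12
Function('V')(U) = Add(-6, Mul(Add(-4, U), Add(5, U)))
Mul(Function('V')(3), Mul(-7, Add(-12, b))) = Mul(Add(-26, 3, Pow(3, 2)), Mul(-7, Add(-12, -12))) = Mul(Add(-26, 3, 9), Mul(-7, -24)) = Mul(-14, 168) = -2352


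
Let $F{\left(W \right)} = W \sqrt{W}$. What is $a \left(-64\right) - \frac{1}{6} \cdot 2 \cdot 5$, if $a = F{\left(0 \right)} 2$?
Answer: $0$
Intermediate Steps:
$F{\left(W \right)} = W^{\frac{3}{2}}$
$a = 0$ ($a = 0^{\frac{3}{2}} \cdot 2 = 0 \cdot 2 = 0$)
$a \left(-64\right) - \frac{1}{6} \cdot 2 \cdot 5 = 0 \left(-64\right) - \frac{1}{6} \cdot 2 \cdot 5 = 0 \left(-1\right) \frac{1}{6} \cdot 2 \cdot 5 = 0 \left(- \frac{1}{6}\right) 2 \cdot 5 = 0 \left(\left(- \frac{1}{3}\right) 5\right) = 0 \left(- \frac{5}{3}\right) = 0$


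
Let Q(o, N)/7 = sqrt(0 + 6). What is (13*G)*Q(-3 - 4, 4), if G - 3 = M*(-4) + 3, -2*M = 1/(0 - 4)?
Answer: 1001*sqrt(6)/2 ≈ 1226.0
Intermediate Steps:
M = 1/8 (M = -1/(2*(0 - 4)) = -1/2/(-4) = -1/2*(-1/4) = 1/8 ≈ 0.12500)
Q(o, N) = 7*sqrt(6) (Q(o, N) = 7*sqrt(0 + 6) = 7*sqrt(6))
G = 11/2 (G = 3 + ((1/8)*(-4) + 3) = 3 + (-1/2 + 3) = 3 + 5/2 = 11/2 ≈ 5.5000)
(13*G)*Q(-3 - 4, 4) = (13*(11/2))*(7*sqrt(6)) = 143*(7*sqrt(6))/2 = 1001*sqrt(6)/2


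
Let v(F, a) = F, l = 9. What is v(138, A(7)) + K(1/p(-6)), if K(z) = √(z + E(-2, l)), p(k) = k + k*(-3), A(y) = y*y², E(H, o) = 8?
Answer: 138 + √291/6 ≈ 140.84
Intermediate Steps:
A(y) = y³
p(k) = -2*k (p(k) = k - 3*k = -2*k)
K(z) = √(8 + z) (K(z) = √(z + 8) = √(8 + z))
v(138, A(7)) + K(1/p(-6)) = 138 + √(8 + 1/(-2*(-6))) = 138 + √(8 + 1/12) = 138 + √(97/12) = 138 + √291/6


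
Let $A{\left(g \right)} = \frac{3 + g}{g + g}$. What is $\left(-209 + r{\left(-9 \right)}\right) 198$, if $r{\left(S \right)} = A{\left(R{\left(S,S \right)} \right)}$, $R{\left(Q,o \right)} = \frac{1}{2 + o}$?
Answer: $-43362$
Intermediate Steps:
$A{\left(g \right)} = \frac{3 + g}{2 g}$
$r{\left(S \right)} = \frac{\left(2 + S\right) \left(3 + \frac{1}{2 + S}\right)}{2}$ ($r{\left(S \right)} = \frac{3 + \frac{1}{2 + S}}{2 \frac{1}{2 + S}} = \frac{\left(2 + S\right) \left(3 + \frac{1}{2 + S}\right)}{2}$)
$\left(-209 + r{\left(-9 \right)}\right) 198 = \left(-209 + \left(\frac{7}{2} + \frac{3}{2} \left(-9\right)\right)\right) 198 = \left(-209 + \left(\frac{7}{2} - \frac{27}{2}\right)\right) 198 = \left(-209 - 10\right) 198 = \left(-219\right) 198 = -43362$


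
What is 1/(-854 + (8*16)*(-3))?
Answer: -1/1238 ≈ -0.00080775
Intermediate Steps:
1/(-854 + (8*16)*(-3)) = 1/(-854 + 128*(-3)) = 1/(-854 - 384) = 1/(-1238) = -1/1238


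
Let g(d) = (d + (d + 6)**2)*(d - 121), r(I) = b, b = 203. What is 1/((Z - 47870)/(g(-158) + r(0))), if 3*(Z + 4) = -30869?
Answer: 19205193/174491 ≈ 110.06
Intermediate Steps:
Z = -30881/3 (Z = -4 + (1/3)*(-30869) = -4 - 30869/3 = -30881/3 ≈ -10294.)
r(I) = 203
g(d) = (-121 + d)*(d + (6 + d)**2) (g(d) = (d + (6 + d)**2)*(-121 + d) = (-121 + d)*(d + (6 + d)**2))
1/((Z - 47870)/(g(-158) + r(0))) = 1/((-30881/3 - 47870)/((-4356 + (-158)**3 - 1537*(-158) - 108*(-158)**2) + 203)) = 1/(-174491/(3*((-4356 - 3944312 + 242846 - 108*24964) + 203))) = 1/(-174491/(3*((-4356 - 3944312 + 242846 - 2696112) + 203))) = 1/(-174491/(3*(-6401934 + 203))) = 1/(-174491/3/(-6401731)) = 1/(-174491/3*(-1/6401731)) = 1/(174491/19205193) = 19205193/174491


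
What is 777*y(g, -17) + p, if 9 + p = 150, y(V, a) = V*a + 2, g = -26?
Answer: 345129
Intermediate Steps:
y(V, a) = 2 + V*a
p = 141 (p = -9 + 150 = 141)
777*y(g, -17) + p = 777*(2 - 26*(-17)) + 141 = 777*(2 + 442) + 141 = 777*444 + 141 = 344988 + 141 = 345129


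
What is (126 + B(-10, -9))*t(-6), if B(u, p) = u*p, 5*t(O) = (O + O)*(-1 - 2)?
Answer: 7776/5 ≈ 1555.2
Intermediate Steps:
t(O) = -6*O/5 (t(O) = ((O + O)*(-1 - 2))/5 = ((2*O)*(-3))/5 = (-6*O)/5 = -6*O/5)
B(u, p) = p*u
(126 + B(-10, -9))*t(-6) = (126 - 9*(-10))*(-6/5*(-6)) = (126 + 90)*(36/5) = 216*(36/5) = 7776/5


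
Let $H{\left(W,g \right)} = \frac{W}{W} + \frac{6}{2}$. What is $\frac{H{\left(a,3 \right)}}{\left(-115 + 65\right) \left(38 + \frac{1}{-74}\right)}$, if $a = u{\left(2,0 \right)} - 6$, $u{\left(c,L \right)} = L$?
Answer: $- \frac{148}{70275} \approx -0.002106$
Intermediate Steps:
$a = -6$ ($a = 0 - 6 = -6$)
$H{\left(W,g \right)} = 4$ ($H{\left(W,g \right)} = 1 + 6 \cdot \frac{1}{2} = 1 + 3 = 4$)
$\frac{H{\left(a,3 \right)}}{\left(-115 + 65\right) \left(38 + \frac{1}{-74}\right)} = \frac{1}{\left(-115 + 65\right) \left(38 + \frac{1}{-74}\right)} 4 = \frac{1}{\left(-50\right) \left(38 - \frac{1}{74}\right)} 4 = \frac{1}{\left(-50\right) \frac{2811}{74}} \cdot 4 = \frac{1}{- \frac{70275}{37}} \cdot 4 = \left(- \frac{37}{70275}\right) 4 = - \frac{148}{70275}$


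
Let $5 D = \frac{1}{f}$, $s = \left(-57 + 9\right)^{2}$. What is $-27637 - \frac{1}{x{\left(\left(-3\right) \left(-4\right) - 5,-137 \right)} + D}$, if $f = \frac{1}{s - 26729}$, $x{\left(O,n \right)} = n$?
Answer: $- \frac{138793013}{5022} \approx -27637.0$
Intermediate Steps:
$s = 2304$ ($s = \left(-48\right)^{2} = 2304$)
$f = - \frac{1}{24425}$ ($f = \frac{1}{2304 - 26729} = \frac{1}{-24425} = - \frac{1}{24425} \approx -4.0942 \cdot 10^{-5}$)
$D = -4885$ ($D = \frac{1}{5 \left(- \frac{1}{24425}\right)} = \frac{1}{5} \left(-24425\right) = -4885$)
$-27637 - \frac{1}{x{\left(\left(-3\right) \left(-4\right) - 5,-137 \right)} + D} = -27637 - \frac{1}{-137 - 4885} = -27637 - \frac{1}{-5022} = -27637 - - \frac{1}{5022} = -27637 + \frac{1}{5022} = - \frac{138793013}{5022}$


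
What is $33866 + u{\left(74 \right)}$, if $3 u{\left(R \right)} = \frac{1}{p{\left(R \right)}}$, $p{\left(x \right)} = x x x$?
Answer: $\frac{41169947953}{1215672} \approx 33866.0$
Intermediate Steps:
$p{\left(x \right)} = x^{3}$ ($p{\left(x \right)} = x^{2} x = x^{3}$)
$u{\left(R \right)} = \frac{1}{3 R^{3}}$
$33866 + u{\left(74 \right)} = 33866 + \frac{1}{3 \cdot 405224} = 33866 + \frac{1}{3} \cdot \frac{1}{405224} = 33866 + \frac{1}{1215672} = \frac{41169947953}{1215672}$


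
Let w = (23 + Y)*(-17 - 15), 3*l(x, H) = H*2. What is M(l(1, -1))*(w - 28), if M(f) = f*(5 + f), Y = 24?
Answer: 39832/9 ≈ 4425.8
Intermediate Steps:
l(x, H) = 2*H/3 (l(x, H) = (H*2)/3 = (2*H)/3 = 2*H/3)
w = -1504 (w = (23 + 24)*(-17 - 15) = 47*(-32) = -1504)
M(l(1, -1))*(w - 28) = (((⅔)*(-1))*(5 + (⅔)*(-1)))*(-1504 - 28) = -2*(5 - ⅔)/3*(-1532) = -⅔*13/3*(-1532) = -26/9*(-1532) = 39832/9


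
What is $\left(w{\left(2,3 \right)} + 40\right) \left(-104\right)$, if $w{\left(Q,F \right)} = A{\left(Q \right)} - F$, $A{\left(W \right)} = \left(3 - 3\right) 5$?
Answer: $-3848$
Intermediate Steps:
$A{\left(W \right)} = 0$ ($A{\left(W \right)} = 0 \cdot 5 = 0$)
$w{\left(Q,F \right)} = - F$ ($w{\left(Q,F \right)} = 0 - F = - F$)
$\left(w{\left(2,3 \right)} + 40\right) \left(-104\right) = \left(\left(-1\right) 3 + 40\right) \left(-104\right) = \left(-3 + 40\right) \left(-104\right) = 37 \left(-104\right) = -3848$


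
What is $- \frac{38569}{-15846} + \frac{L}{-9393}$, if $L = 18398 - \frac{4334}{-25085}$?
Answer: $\frac{591514093567}{1244562825210} \approx 0.47528$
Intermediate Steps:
$L = \frac{461518164}{25085}$ ($L = 18398 - 4334 \left(- \frac{1}{25085}\right) = 18398 - - \frac{4334}{25085} = 18398 + \frac{4334}{25085} = \frac{461518164}{25085} \approx 18398.0$)
$- \frac{38569}{-15846} + \frac{L}{-9393} = - \frac{38569}{-15846} + \frac{461518164}{25085 \left(-9393\right)} = \left(-38569\right) \left(- \frac{1}{15846}\right) + \frac{461518164}{25085} \left(- \frac{1}{9393}\right) = \frac{38569}{15846} - \frac{153839388}{78541135} = \frac{591514093567}{1244562825210}$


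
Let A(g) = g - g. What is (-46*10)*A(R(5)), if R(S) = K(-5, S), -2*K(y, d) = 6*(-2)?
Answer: 0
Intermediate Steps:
K(y, d) = 6 (K(y, d) = -3*(-2) = -½*(-12) = 6)
R(S) = 6
A(g) = 0
(-46*10)*A(R(5)) = -46*10*0 = -460*0 = 0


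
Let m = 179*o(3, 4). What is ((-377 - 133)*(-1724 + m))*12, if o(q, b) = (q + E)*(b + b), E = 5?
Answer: -59559840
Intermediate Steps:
o(q, b) = 2*b*(5 + q) (o(q, b) = (q + 5)*(b + b) = (5 + q)*(2*b) = 2*b*(5 + q))
m = 11456 (m = 179*(2*4*(5 + 3)) = 179*(2*4*8) = 179*64 = 11456)
((-377 - 133)*(-1724 + m))*12 = ((-377 - 133)*(-1724 + 11456))*12 = -510*9732*12 = -4963320*12 = -59559840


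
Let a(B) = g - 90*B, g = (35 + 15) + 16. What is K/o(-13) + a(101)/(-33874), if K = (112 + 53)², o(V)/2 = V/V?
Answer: 461118849/33874 ≈ 13613.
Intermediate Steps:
o(V) = 2 (o(V) = 2*(V/V) = 2*1 = 2)
g = 66 (g = 50 + 16 = 66)
a(B) = 66 - 90*B
K = 27225 (K = 165² = 27225)
K/o(-13) + a(101)/(-33874) = 27225/2 + (66 - 90*101)/(-33874) = 27225*(½) + (66 - 9090)*(-1/33874) = 27225/2 - 9024*(-1/33874) = 27225/2 + 4512/16937 = 461118849/33874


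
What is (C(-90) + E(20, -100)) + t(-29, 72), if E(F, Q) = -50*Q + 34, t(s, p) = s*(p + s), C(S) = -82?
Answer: 3705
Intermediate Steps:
E(F, Q) = 34 - 50*Q
(C(-90) + E(20, -100)) + t(-29, 72) = (-82 + (34 - 50*(-100))) - 29*(72 - 29) = (-82 + (34 + 5000)) - 29*43 = (-82 + 5034) - 1247 = 4952 - 1247 = 3705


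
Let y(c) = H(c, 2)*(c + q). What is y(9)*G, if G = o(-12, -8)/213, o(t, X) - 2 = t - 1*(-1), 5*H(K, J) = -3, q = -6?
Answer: 27/355 ≈ 0.076056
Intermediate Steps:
H(K, J) = -3/5 (H(K, J) = (1/5)*(-3) = -3/5)
o(t, X) = 3 + t (o(t, X) = 2 + (t - 1*(-1)) = 2 + (t + 1) = 2 + (1 + t) = 3 + t)
y(c) = 18/5 - 3*c/5 (y(c) = -3*(c - 6)/5 = -3*(-6 + c)/5 = 18/5 - 3*c/5)
G = -3/71 (G = (3 - 12)/213 = -9*1/213 = -3/71 ≈ -0.042253)
y(9)*G = (18/5 - 3/5*9)*(-3/71) = (18/5 - 27/5)*(-3/71) = -9/5*(-3/71) = 27/355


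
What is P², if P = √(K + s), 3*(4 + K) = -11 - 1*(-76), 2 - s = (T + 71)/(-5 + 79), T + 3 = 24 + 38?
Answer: 1988/111 ≈ 17.910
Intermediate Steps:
T = 59 (T = -3 + (24 + 38) = -3 + 62 = 59)
s = 9/37 (s = 2 - (59 + 71)/(-5 + 79) = 2 - 130/74 = 2 - 1*65/37 = 2 - 65/37 = 9/37 ≈ 0.24324)
K = 53/3 (K = -4 + (-11 - 1*(-76))/3 = -4 + (-11 + 76)/3 = -4 + (⅓)*65 = -4 + 65/3 = 53/3 ≈ 17.667)
P = 2*√55167/111 (P = √(53/3 + 9/37) = √(1988/111) = 2*√55167/111 ≈ 4.2320)
P² = (2*√55167/111)² = 1988/111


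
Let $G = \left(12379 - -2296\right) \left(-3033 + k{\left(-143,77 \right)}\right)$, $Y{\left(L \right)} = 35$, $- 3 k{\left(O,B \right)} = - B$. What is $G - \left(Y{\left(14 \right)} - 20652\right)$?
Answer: $- \frac{132335999}{3} \approx -4.4112 \cdot 10^{7}$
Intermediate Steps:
$k{\left(O,B \right)} = \frac{B}{3}$ ($k{\left(O,B \right)} = - \frac{\left(-1\right) B}{3} = \frac{B}{3}$)
$G = - \frac{132397850}{3}$ ($G = \left(12379 - -2296\right) \left(-3033 + \frac{1}{3} \cdot 77\right) = \left(12379 + 2296\right) \left(-3033 + \frac{77}{3}\right) = 14675 \left(- \frac{9022}{3}\right) = - \frac{132397850}{3} \approx -4.4133 \cdot 10^{7}$)
$G - \left(Y{\left(14 \right)} - 20652\right) = - \frac{132397850}{3} - \left(35 - 20652\right) = - \frac{132397850}{3} - -20617 = - \frac{132397850}{3} + 20617 = - \frac{132335999}{3}$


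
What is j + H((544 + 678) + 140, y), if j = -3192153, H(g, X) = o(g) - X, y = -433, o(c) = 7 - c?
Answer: -3193075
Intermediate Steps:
H(g, X) = 7 - X - g (H(g, X) = (7 - g) - X = 7 - X - g)
j + H((544 + 678) + 140, y) = -3192153 + (7 - 1*(-433) - ((544 + 678) + 140)) = -3192153 + (7 + 433 - (1222 + 140)) = -3192153 + (7 + 433 - 1*1362) = -3192153 + (7 + 433 - 1362) = -3192153 - 922 = -3193075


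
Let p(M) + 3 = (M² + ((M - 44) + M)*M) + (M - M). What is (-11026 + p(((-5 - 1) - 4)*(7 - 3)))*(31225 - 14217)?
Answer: -76008752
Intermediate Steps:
p(M) = -3 + M² + M*(-44 + 2*M) (p(M) = -3 + ((M² + ((M - 44) + M)*M) + (M - M)) = -3 + ((M² + ((-44 + M) + M)*M) + 0) = -3 + ((M² + (-44 + 2*M)*M) + 0) = -3 + ((M² + M*(-44 + 2*M)) + 0) = -3 + (M² + M*(-44 + 2*M)) = -3 + M² + M*(-44 + 2*M))
(-11026 + p(((-5 - 1) - 4)*(7 - 3)))*(31225 - 14217) = (-11026 + (-3 - 44*((-5 - 1) - 4)*(7 - 3) + 3*(((-5 - 1) - 4)*(7 - 3))²))*(31225 - 14217) = (-11026 + (-3 - 44*(-6 - 4)*4 + 3*((-6 - 4)*4)²))*17008 = (-11026 + (-3 - (-440)*4 + 3*(-10*4)²))*17008 = (-11026 + (-3 - 44*(-40) + 3*(-40)²))*17008 = (-11026 + (-3 + 1760 + 3*1600))*17008 = (-11026 + (-3 + 1760 + 4800))*17008 = (-11026 + 6557)*17008 = -4469*17008 = -76008752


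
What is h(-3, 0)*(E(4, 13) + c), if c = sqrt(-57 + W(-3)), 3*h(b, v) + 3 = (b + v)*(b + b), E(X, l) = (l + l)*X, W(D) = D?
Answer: 520 + 10*I*sqrt(15) ≈ 520.0 + 38.73*I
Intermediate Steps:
E(X, l) = 2*X*l (E(X, l) = (2*l)*X = 2*X*l)
h(b, v) = -1 + 2*b*(b + v)/3 (h(b, v) = -1 + ((b + v)*(b + b))/3 = -1 + ((b + v)*(2*b))/3 = -1 + (2*b*(b + v))/3 = -1 + 2*b*(b + v)/3)
c = 2*I*sqrt(15) (c = sqrt(-57 - 3) = sqrt(-60) = 2*I*sqrt(15) ≈ 7.746*I)
h(-3, 0)*(E(4, 13) + c) = (-1 + (2/3)*(-3)**2 + (2/3)*(-3)*0)*(2*4*13 + 2*I*sqrt(15)) = (-1 + (2/3)*9 + 0)*(104 + 2*I*sqrt(15)) = (-1 + 6 + 0)*(104 + 2*I*sqrt(15)) = 5*(104 + 2*I*sqrt(15)) = 520 + 10*I*sqrt(15)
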